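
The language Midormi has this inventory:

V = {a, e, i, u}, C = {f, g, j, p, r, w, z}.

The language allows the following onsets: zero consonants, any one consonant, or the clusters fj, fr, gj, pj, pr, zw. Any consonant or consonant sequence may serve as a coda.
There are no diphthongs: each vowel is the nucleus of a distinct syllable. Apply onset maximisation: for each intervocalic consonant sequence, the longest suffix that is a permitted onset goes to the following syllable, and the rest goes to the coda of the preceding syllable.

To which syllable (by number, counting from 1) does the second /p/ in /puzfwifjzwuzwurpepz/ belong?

The vowels are u, i, u, u, e — 5 nuclei, so 5 syllables.
V1 /u/ – V2 /i/: /zfw/; trying suffixes from longest down, /w/ is the first permitted one, so coda /zf/ | onset /w/.
V2 /i/ – V3 /u/: /fjzw/; trying suffixes from longest down, /zw/ is the first permitted one, so coda /fj/ | onset /zw/.
V3 /u/ – V4 /u/: cluster /zw/ — /zw/ is itself a permitted onset, so the whole cluster goes right; preceding coda = ∅.
V4 /u/ – V5 /e/: /rp/ — longest licit onset from the right is /p/, leaving /r/ as coda.
Syllabification: puzf.wifj.zwu.zwur.pepz.
The second /p/ is in the onset of syllable 5 (/pepz/).

5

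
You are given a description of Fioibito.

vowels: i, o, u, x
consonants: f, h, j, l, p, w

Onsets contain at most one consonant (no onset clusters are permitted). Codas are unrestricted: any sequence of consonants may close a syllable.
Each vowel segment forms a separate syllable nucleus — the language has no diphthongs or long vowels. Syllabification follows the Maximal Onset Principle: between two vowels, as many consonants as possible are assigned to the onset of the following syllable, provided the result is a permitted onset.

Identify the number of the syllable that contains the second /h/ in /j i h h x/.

2

The vowels are i, x — 2 nuclei, so 2 syllables.
/i…x/ gap (V1→V2): /hh/ splits as /h/ + /h/ (/h/ is the longest suffix that is a licit onset).
Result: jih.hx.
The second /h/ is in the onset of syllable 2 (/hx/).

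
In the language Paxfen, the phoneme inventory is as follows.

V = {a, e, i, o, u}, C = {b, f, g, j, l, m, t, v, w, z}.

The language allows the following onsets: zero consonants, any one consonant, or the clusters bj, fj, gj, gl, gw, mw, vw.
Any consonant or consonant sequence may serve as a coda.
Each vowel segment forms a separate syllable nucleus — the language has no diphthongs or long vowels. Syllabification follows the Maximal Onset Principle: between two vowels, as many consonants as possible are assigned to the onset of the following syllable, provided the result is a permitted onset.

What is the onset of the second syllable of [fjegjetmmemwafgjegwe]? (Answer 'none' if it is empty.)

The vowels are e, e, e, a, e, e — 6 nuclei, so 6 syllables.
σ1/σ2 boundary: /gj/ — entire cluster is a permitted onset → onset /gj/, coda ∅.
σ2/σ3 boundary: /tmm/; trying suffixes from longest down, /m/ is the first permitted one, so coda /tm/ | onset /m/.
σ3/σ4 boundary: /mw/ is a licit onset in full, so it all attaches to the next syllable.
σ4/σ5 boundary: cluster /fgj/ — the longest permitted-onset suffix is /gj/; onset = /gj/, preceding coda = /f/.
σ5/σ6 boundary: /gw/ — entire cluster is a permitted onset → onset /gw/, coda ∅.
So the parse is fje.gjetm.me.mwaf.gje.gwe.
Syllable 2 is /gjetm/: onset /gj/, nucleus /e/, coda /tm/.

gj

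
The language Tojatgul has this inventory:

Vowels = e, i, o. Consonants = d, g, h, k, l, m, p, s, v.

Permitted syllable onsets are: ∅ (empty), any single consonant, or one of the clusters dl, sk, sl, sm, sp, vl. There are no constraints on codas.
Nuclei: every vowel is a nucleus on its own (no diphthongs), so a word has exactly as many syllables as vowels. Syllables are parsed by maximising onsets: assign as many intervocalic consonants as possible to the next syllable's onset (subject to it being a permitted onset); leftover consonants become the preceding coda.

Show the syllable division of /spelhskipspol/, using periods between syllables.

spelh.skip.spol

Vowels present: e, i, o; each is a nucleus, giving 3 syllables.
V1 /e/ – V2 /i/: cluster /lhsk/ — the longest permitted-onset suffix is /sk/; onset = /sk/, preceding coda = /lh/.
V2 /i/ – V3 /o/: /psp/ — longest licit onset from the right is /sp/, leaving /p/ as coda.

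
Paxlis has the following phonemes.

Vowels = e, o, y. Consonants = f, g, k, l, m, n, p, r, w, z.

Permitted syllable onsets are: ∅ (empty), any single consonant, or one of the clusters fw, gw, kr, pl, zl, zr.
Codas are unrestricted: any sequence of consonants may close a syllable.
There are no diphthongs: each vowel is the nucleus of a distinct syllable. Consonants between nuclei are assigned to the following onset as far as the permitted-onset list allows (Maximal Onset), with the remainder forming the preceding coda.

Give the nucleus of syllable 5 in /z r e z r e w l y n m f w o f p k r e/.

Vowels present: e, e, y, o, e; each is a nucleus, giving 5 syllables.
The fifth nucleus (vowel 5 from the left) is /e/.

e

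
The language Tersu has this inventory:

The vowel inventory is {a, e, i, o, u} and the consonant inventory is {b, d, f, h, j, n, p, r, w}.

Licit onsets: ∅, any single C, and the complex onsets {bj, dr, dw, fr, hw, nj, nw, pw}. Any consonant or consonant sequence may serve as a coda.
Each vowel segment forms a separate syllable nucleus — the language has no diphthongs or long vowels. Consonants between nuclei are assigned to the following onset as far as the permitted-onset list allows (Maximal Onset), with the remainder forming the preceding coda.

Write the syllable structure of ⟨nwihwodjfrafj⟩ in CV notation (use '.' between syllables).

The vowels are i, o, a — 3 nuclei, so 3 syllables.
/i…o/ gap (V1→V2): cluster /hw/ — /hw/ is itself a permitted onset, so the whole cluster goes right; preceding coda = ∅.
/o…a/ gap (V2→V3): /djfr/ splits as /dj/ + /fr/ (/fr/ is the longest suffix that is a licit onset).
Putting it together: nwi.hwodj.frafj.
Mapping each syllable to C/V: /nwi/ → CCV, /hwodj/ → CCVCC, /frafj/ → CCVCC.

CCV.CCVCC.CCVCC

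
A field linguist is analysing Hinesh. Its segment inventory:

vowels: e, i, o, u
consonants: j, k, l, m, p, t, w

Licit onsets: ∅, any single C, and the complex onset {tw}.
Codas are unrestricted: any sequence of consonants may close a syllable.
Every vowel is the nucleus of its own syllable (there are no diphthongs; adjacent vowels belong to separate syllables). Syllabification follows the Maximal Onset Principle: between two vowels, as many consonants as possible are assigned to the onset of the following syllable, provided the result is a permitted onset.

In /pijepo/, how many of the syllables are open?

Nuclei (vowels): i, e, o → 3 syllables.
V1 /i/ – V2 /e/: /j/ → onset of the next syllable (single consonants are always licit onsets).
V2 /e/ – V3 /o/: just /p/ — single C goes to the following onset.
Syllabification: pi.je.po.
Classifying each syllable: /pi/ (open), /je/ (open), /po/ (open).
Open syllables: 3.

3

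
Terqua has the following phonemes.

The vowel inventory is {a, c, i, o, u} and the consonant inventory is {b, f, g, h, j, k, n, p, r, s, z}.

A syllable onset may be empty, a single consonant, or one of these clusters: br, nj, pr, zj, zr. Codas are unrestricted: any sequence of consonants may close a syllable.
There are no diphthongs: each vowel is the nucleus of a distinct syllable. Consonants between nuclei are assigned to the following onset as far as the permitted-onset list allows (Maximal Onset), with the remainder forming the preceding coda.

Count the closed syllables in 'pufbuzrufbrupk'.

Nuclei (vowels): u, u, u, u → 4 syllables.
V1 /u/ – V2 /u/: /fb/; trying suffixes from longest down, /b/ is the first permitted one, so coda /f/ | onset /b/.
V2 /u/ – V3 /u/: /zr/ — entire cluster is a permitted onset → onset /zr/, coda ∅.
V3 /u/ – V4 /u/: /fbr/ splits as /f/ + /br/ (/br/ is the longest suffix that is a licit onset).
So the parse is puf.bu.zruf.brupk.
Classifying each syllable: /puf/ (closed), /bu/ (open), /zruf/ (closed), /brupk/ (closed).
Closed syllables: 3.

3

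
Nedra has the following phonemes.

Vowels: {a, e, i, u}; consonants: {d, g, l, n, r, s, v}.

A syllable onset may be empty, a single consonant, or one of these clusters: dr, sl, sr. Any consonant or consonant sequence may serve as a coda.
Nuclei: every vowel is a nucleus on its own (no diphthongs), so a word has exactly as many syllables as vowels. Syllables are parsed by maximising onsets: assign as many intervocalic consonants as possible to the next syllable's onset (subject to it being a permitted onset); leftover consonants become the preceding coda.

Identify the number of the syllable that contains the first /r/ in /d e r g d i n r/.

The vowels are e, i — 2 nuclei, so 2 syllables.
σ1/σ2 boundary: /rgd/ — longest licit onset from the right is /d/, leaving /rg/ as coda.
Result: derg.dinr.
The first /r/ is in the coda of syllable 1 (/derg/).

1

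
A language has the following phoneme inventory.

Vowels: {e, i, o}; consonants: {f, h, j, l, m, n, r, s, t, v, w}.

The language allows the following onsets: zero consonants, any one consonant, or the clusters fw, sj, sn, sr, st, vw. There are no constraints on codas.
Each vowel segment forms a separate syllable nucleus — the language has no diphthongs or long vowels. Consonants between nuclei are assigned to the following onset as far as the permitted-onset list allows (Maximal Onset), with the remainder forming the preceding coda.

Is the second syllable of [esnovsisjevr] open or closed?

closed

Nuclei (vowels): e, o, i, e → 4 syllables.
σ1/σ2 boundary: cluster /sn/ — /sn/ is itself a permitted onset, so the whole cluster goes right; preceding coda = ∅.
σ2/σ3 boundary: /vs/ — longest licit onset from the right is /s/, leaving /v/ as coda.
σ3/σ4 boundary: cluster /sj/ — /sj/ is itself a permitted onset, so the whole cluster goes right; preceding coda = ∅.
So the parse is e.snov.si.sjevr.
Syllable 2 is /snov/ with coda /v/, so it is closed.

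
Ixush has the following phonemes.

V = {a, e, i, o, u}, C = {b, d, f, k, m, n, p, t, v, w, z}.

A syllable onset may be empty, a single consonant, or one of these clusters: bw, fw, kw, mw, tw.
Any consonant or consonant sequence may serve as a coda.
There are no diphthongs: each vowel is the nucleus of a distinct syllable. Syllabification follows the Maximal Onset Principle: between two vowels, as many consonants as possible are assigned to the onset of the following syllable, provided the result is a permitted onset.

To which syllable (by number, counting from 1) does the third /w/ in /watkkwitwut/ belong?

3

The vowels are a, i, u — 3 nuclei, so 3 syllables.
σ1/σ2 boundary: cluster /tkkw/ — the longest permitted-onset suffix is /kw/; onset = /kw/, preceding coda = /tk/.
σ2/σ3 boundary: /tw/ — entire cluster is a permitted onset → onset /tw/, coda ∅.
Syllabification: watk.kwi.twut.
The third /w/ is in the onset of syllable 3 (/twut/).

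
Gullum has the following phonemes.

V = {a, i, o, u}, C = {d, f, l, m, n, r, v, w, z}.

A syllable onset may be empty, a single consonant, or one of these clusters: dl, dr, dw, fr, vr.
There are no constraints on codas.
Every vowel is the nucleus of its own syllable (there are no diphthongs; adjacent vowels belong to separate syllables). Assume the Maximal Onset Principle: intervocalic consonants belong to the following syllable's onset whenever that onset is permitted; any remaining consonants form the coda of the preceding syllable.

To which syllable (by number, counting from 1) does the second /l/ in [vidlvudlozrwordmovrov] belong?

Nuclei (vowels): i, u, o, o, o, o → 6 syllables.
/i…u/ gap (V1→V2): /dlv/; trying suffixes from longest down, /v/ is the first permitted one, so coda /dl/ | onset /v/.
/u…o/ gap (V2→V3): /dl/ is a licit onset in full, so it all attaches to the next syllable.
/o…o/ gap (V3→V4): cluster /zrw/ — the longest permitted-onset suffix is /w/; onset = /w/, preceding coda = /zr/.
/o…o/ gap (V4→V5): /rdm/ splits as /rd/ + /m/ (/m/ is the longest suffix that is a licit onset).
/o…o/ gap (V5→V6): /vr/ is a licit onset in full, so it all attaches to the next syllable.
So the parse is vidl.vu.dlozr.word.mo.vrov.
The second /l/ is in the onset of syllable 3 (/dlozr/).

3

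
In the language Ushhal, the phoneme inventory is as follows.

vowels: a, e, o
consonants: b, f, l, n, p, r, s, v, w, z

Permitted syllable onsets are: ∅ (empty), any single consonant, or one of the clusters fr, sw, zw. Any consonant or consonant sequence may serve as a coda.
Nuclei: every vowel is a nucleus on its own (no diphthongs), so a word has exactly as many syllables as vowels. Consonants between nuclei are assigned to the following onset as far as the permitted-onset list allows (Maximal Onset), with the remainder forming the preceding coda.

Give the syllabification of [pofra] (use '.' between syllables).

po.fra

Vowels present: o, a; each is a nucleus, giving 2 syllables.
Between /o/ (V1) and /a/ (V2): cluster /fr/ — /fr/ is itself a permitted onset, so the whole cluster goes right; preceding coda = ∅.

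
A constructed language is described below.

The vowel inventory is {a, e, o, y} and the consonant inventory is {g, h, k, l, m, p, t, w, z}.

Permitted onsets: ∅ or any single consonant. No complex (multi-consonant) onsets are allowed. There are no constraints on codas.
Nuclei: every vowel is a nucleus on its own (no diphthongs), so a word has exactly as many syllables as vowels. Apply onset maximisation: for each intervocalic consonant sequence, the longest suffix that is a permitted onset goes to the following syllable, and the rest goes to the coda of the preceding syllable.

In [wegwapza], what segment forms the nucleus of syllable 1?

The vowels are e, a, a — 3 nuclei, so 3 syllables.
The first nucleus (vowel 1 from the left) is /e/.

e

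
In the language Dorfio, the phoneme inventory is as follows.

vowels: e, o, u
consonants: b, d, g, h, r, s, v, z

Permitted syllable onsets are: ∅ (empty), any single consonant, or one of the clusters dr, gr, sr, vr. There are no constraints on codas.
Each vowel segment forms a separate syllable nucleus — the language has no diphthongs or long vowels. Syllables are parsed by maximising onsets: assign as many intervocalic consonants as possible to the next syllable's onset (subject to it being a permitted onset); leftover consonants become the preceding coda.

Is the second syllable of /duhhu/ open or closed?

open

The vowels are u, u — 2 nuclei, so 2 syllables.
V1 /u/ – V2 /u/: /hh/ — longest licit onset from the right is /h/, leaving /h/ as coda.
Putting it together: duh.hu.
Syllable 2 is /hu/; it ends in its nucleus with no coda, so it is open.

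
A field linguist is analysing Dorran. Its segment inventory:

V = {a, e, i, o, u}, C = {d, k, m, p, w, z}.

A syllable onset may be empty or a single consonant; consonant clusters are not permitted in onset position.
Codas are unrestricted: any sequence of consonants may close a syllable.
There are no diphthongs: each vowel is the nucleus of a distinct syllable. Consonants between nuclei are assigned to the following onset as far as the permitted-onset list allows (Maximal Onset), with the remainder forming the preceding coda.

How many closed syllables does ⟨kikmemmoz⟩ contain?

Vowels present: i, e, o; each is a nucleus, giving 3 syllables.
V1 /i/ – V2 /e/: /km/; trying suffixes from longest down, /m/ is the first permitted one, so coda /k/ | onset /m/.
V2 /e/ – V3 /o/: /mm/; trying suffixes from longest down, /m/ is the first permitted one, so coda /m/ | onset /m/.
Syllabification: kik.mem.moz.
Classifying each syllable: /kik/ (closed), /mem/ (closed), /moz/ (closed).
Closed syllables: 3.

3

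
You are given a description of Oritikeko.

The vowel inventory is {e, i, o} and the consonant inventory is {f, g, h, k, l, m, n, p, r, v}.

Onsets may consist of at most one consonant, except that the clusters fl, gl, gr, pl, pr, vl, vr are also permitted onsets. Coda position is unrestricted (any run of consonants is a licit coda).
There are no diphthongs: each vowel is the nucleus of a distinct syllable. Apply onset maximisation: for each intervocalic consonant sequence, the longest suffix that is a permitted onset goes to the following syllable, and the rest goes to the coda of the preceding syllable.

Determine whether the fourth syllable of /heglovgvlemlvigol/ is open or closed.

Vowels present: e, o, e, i, o; each is a nucleus, giving 5 syllables.
V1 /e/ – V2 /o/: cluster /gl/ — /gl/ is itself a permitted onset, so the whole cluster goes right; preceding coda = ∅.
V2 /o/ – V3 /e/: /vgvl/ splits as /vg/ + /vl/ (/vl/ is the longest suffix that is a licit onset).
V3 /e/ – V4 /i/: /mlv/ splits as /ml/ + /v/ (/v/ is the longest suffix that is a licit onset).
V4 /i/ – V5 /o/: /g/ → onset of the next syllable (single consonants are always licit onsets).
Putting it together: he.glovg.vleml.vi.gol.
Syllable 4 is /vi/; it ends in its nucleus with no coda, so it is open.

open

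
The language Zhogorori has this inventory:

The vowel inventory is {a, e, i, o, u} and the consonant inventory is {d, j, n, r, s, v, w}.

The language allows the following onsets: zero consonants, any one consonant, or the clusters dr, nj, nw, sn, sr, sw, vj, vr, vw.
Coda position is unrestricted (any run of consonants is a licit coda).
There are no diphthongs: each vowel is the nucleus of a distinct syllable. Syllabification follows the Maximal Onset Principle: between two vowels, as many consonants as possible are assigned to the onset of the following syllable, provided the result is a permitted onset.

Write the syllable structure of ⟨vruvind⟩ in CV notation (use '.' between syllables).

CCV.CVCC

The vowels are u, i — 2 nuclei, so 2 syllables.
Between /u/ (V1) and /i/ (V2): /v/ is a single consonant, so it becomes the next onset.
Putting it together: vru.vind.
Mapping each syllable to C/V: /vru/ → CCV, /vind/ → CVCC.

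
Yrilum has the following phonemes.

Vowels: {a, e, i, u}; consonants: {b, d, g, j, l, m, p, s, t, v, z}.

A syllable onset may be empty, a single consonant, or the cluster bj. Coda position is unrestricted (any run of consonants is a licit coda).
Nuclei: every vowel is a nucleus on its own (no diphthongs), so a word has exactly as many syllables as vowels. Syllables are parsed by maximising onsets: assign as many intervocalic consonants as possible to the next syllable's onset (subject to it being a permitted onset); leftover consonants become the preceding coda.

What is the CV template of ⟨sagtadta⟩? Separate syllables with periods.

Vowels present: a, a, a; each is a nucleus, giving 3 syllables.
σ1/σ2 boundary: /gt/ — longest licit onset from the right is /t/, leaving /g/ as coda.
σ2/σ3 boundary: /dt/ — longest licit onset from the right is /t/, leaving /d/ as coda.
Result: sag.tad.ta.
Mapping each syllable to C/V: /sag/ → CVC, /tad/ → CVC, /ta/ → CV.

CVC.CVC.CV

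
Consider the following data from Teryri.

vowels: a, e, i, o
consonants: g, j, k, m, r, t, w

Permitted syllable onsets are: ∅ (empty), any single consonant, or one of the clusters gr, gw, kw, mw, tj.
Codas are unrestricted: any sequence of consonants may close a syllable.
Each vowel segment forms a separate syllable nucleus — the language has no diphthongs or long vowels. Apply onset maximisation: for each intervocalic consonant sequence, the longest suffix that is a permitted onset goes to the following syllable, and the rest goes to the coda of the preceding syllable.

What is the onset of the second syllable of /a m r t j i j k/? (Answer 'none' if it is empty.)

The vowels are a, i — 2 nuclei, so 2 syllables.
/a…i/ gap (V1→V2): cluster /mrtj/ — the longest permitted-onset suffix is /tj/; onset = /tj/, preceding coda = /mr/.
Syllabification: amr.tjijk.
Syllable 2 is /tjijk/: onset /tj/, nucleus /i/, coda /jk/.

tj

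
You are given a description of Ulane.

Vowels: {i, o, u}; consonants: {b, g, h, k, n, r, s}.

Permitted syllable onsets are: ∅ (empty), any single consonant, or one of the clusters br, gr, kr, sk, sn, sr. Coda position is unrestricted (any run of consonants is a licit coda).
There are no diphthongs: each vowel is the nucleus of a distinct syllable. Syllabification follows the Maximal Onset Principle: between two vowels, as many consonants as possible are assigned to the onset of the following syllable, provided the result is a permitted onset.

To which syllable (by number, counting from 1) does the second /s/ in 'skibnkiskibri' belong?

3

Vowels present: i, i, i, i; each is a nucleus, giving 4 syllables.
/i…i/ gap (V1→V2): /bnk/ — longest licit onset from the right is /k/, leaving /bn/ as coda.
/i…i/ gap (V2→V3): cluster /sk/ — /sk/ is itself a permitted onset, so the whole cluster goes right; preceding coda = ∅.
/i…i/ gap (V3→V4): cluster /br/ — /br/ is itself a permitted onset, so the whole cluster goes right; preceding coda = ∅.
Putting it together: skibn.ki.ski.bri.
The second /s/ is in the onset of syllable 3 (/ski/).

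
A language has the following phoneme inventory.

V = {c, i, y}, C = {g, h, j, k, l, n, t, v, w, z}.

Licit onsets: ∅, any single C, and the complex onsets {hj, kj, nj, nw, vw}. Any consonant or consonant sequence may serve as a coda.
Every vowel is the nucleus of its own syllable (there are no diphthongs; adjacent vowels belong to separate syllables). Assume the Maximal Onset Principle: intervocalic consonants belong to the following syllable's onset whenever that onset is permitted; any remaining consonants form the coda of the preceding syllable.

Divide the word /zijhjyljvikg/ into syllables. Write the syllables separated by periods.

zij.hjylj.vikg

Vowels present: i, y, i; each is a nucleus, giving 3 syllables.
/i…y/ gap (V1→V2): /jhj/; trying suffixes from longest down, /hj/ is the first permitted one, so coda /j/ | onset /hj/.
/y…i/ gap (V2→V3): /ljv/; trying suffixes from longest down, /v/ is the first permitted one, so coda /lj/ | onset /v/.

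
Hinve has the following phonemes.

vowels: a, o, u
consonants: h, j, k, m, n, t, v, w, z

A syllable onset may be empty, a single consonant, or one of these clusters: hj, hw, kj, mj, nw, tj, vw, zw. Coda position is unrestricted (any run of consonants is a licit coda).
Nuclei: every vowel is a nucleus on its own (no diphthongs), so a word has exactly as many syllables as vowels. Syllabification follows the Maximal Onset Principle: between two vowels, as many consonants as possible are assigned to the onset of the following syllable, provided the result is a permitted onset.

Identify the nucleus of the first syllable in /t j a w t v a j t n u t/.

a

The vowels are a, a, u — 3 nuclei, so 3 syllables.
The first nucleus (vowel 1 from the left) is /a/.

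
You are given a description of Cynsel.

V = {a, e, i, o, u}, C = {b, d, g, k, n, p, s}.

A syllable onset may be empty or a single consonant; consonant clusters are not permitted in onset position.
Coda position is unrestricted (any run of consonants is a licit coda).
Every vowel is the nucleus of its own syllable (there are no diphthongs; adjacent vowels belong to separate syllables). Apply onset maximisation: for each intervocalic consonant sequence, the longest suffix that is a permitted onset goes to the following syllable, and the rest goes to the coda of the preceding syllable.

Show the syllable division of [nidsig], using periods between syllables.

Vowels present: i, i; each is a nucleus, giving 2 syllables.
σ1/σ2 boundary: /ds/ — longest licit onset from the right is /s/, leaving /d/ as coda.

nid.sig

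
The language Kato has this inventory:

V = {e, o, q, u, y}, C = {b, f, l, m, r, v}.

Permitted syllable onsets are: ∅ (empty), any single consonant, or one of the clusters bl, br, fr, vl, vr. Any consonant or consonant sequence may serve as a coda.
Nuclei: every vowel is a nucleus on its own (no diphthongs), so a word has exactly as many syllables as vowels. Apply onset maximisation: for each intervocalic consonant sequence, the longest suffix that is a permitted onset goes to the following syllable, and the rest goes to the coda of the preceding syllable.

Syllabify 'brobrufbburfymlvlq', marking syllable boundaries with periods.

The vowels are o, u, u, y, q — 5 nuclei, so 5 syllables.
V1 /o/ – V2 /u/: cluster /br/ — /br/ is itself a permitted onset, so the whole cluster goes right; preceding coda = ∅.
V2 /u/ – V3 /u/: /fbb/ splits as /fb/ + /b/ (/b/ is the longest suffix that is a licit onset).
V3 /u/ – V4 /y/: /rf/; trying suffixes from longest down, /f/ is the first permitted one, so coda /r/ | onset /f/.
V4 /y/ – V5 /q/: cluster /mlvl/ — the longest permitted-onset suffix is /vl/; onset = /vl/, preceding coda = /ml/.

bro.brufb.bur.fyml.vlq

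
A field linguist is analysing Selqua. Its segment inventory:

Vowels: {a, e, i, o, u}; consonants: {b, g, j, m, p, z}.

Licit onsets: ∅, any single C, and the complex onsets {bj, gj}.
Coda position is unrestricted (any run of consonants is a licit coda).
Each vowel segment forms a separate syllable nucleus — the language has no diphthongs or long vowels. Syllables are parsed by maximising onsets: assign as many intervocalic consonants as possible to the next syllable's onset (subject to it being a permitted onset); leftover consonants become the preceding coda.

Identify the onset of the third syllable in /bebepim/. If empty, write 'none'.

The vowels are e, e, i — 3 nuclei, so 3 syllables.
V1 /e/ – V2 /e/: /b/ → onset of the next syllable (single consonants are always licit onsets).
V2 /e/ – V3 /i/: /p/ is a single consonant, so it becomes the next onset.
Putting it together: be.be.pim.
Syllable 3 is /pim/: onset /p/, nucleus /i/, coda /m/.

p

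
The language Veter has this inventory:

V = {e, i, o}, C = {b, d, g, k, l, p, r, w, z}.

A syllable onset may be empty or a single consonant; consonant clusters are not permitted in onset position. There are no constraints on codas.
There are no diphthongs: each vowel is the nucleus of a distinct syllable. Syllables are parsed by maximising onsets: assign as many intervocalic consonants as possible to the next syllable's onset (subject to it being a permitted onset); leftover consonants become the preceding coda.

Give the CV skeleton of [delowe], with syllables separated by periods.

Nuclei (vowels): e, o, e → 3 syllables.
σ1/σ2 boundary: /l/ → onset of the next syllable (single consonants are always licit onsets).
σ2/σ3 boundary: /w/ is a single consonant, so it becomes the next onset.
Syllabification: de.lo.we.
Mapping each syllable to C/V: /de/ → CV, /lo/ → CV, /we/ → CV.

CV.CV.CV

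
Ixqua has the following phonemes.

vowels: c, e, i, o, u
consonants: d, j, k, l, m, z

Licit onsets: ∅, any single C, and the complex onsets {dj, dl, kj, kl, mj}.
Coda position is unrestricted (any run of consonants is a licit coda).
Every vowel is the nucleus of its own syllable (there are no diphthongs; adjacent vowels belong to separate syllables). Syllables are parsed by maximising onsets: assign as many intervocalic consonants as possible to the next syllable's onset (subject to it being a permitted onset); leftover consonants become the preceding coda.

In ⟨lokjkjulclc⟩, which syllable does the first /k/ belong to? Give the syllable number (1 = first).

Nuclei (vowels): o, u, c, c → 4 syllables.
/o…u/ gap (V1→V2): /kjkj/ — longest licit onset from the right is /kj/, leaving /kj/ as coda.
/u…c/ gap (V2→V3): /l/ → onset of the next syllable (single consonants are always licit onsets).
/c…c/ gap (V3→V4): /l/ is a single consonant, so it becomes the next onset.
So the parse is lokj.kju.lc.lc.
The first /k/ is in the coda of syllable 1 (/lokj/).

1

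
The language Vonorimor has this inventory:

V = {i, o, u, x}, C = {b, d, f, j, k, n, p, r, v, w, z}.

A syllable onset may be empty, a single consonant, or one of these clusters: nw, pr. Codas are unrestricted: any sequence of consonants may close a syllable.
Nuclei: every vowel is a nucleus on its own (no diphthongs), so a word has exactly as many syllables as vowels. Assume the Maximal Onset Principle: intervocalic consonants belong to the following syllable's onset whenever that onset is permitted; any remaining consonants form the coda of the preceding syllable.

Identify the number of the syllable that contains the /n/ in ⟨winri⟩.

Vowels present: i, i; each is a nucleus, giving 2 syllables.
σ1/σ2 boundary: /nr/; trying suffixes from longest down, /r/ is the first permitted one, so coda /n/ | onset /r/.
So the parse is win.ri.
The /n/ is in the coda of syllable 1 (/win/).

1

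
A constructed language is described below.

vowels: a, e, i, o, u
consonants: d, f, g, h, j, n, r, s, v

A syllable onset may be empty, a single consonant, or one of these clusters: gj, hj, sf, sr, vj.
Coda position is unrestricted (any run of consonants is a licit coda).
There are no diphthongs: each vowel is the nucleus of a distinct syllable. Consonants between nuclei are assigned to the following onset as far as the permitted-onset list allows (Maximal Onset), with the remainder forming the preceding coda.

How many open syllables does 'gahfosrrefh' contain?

0

The vowels are a, o, e — 3 nuclei, so 3 syllables.
σ1/σ2 boundary: /hf/; trying suffixes from longest down, /f/ is the first permitted one, so coda /h/ | onset /f/.
σ2/σ3 boundary: /srr/; trying suffixes from longest down, /r/ is the first permitted one, so coda /sr/ | onset /r/.
Syllabification: gah.fosr.refh.
Classifying each syllable: /gah/ (closed), /fosr/ (closed), /refh/ (closed).
Open syllables: 0.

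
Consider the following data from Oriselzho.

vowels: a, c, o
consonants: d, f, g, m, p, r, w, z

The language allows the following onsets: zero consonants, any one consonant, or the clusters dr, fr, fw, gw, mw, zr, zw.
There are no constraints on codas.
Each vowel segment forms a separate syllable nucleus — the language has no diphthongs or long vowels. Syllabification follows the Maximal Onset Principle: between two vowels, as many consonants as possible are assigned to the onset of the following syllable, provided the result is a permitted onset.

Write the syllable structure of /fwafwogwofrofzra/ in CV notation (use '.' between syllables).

CCV.CCV.CCV.CCVC.CCV

The vowels are a, o, o, o, a — 5 nuclei, so 5 syllables.
V1 /a/ – V2 /o/: /fw/ is a licit onset in full, so it all attaches to the next syllable.
V2 /o/ – V3 /o/: cluster /gw/ — /gw/ is itself a permitted onset, so the whole cluster goes right; preceding coda = ∅.
V3 /o/ – V4 /o/: /fr/ is a licit onset in full, so it all attaches to the next syllable.
V4 /o/ – V5 /a/: /fzr/ splits as /f/ + /zr/ (/zr/ is the longest suffix that is a licit onset).
Putting it together: fwa.fwo.gwo.frof.zra.
Mapping each syllable to C/V: /fwa/ → CCV, /fwo/ → CCV, /gwo/ → CCV, /frof/ → CCVC, /zra/ → CCV.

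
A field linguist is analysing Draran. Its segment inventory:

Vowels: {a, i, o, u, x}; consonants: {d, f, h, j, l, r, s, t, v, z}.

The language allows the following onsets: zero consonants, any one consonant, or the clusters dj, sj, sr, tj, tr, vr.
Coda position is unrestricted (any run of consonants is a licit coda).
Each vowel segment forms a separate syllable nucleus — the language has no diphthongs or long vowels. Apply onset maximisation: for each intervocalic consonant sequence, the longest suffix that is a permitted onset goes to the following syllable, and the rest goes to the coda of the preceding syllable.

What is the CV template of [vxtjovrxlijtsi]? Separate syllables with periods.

CV.CCV.CCV.CVCC.CV

Nuclei (vowels): x, o, x, i, i → 5 syllables.
/x…o/ gap (V1→V2): cluster /tj/ — /tj/ is itself a permitted onset, so the whole cluster goes right; preceding coda = ∅.
/o…x/ gap (V2→V3): /vr/ is a licit onset in full, so it all attaches to the next syllable.
/x…i/ gap (V3→V4): just /l/ — single C goes to the following onset.
/i…i/ gap (V4→V5): /jts/; trying suffixes from longest down, /s/ is the first permitted one, so coda /jt/ | onset /s/.
Result: vx.tjo.vrx.lijt.si.
Mapping each syllable to C/V: /vx/ → CV, /tjo/ → CCV, /vrx/ → CCV, /lijt/ → CVCC, /si/ → CV.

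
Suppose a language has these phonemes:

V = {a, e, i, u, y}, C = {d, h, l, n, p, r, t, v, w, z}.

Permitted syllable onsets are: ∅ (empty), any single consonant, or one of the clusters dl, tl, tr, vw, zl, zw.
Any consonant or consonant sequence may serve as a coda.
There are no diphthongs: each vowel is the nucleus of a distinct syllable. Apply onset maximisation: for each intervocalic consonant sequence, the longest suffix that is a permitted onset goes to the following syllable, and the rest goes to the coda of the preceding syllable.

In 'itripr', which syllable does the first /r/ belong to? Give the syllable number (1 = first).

2

Vowels present: i, i; each is a nucleus, giving 2 syllables.
V1 /i/ – V2 /i/: /tr/ is a licit onset in full, so it all attaches to the next syllable.
Result: i.tripr.
The first /r/ is in the onset of syllable 2 (/tripr/).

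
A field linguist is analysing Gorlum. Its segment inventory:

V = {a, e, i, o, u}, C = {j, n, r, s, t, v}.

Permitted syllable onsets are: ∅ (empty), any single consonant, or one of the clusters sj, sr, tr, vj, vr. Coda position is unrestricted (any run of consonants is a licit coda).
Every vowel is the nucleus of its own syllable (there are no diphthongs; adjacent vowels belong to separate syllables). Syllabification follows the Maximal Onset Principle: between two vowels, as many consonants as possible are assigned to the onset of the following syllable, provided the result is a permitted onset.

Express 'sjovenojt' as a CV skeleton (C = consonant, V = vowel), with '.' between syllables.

CCV.CV.CVCC

Vowels present: o, e, o; each is a nucleus, giving 3 syllables.
σ1/σ2 boundary: /v/ → onset of the next syllable (single consonants are always licit onsets).
σ2/σ3 boundary: /n/ is a single consonant, so it becomes the next onset.
Syllabification: sjo.ve.nojt.
Mapping each syllable to C/V: /sjo/ → CCV, /ve/ → CV, /nojt/ → CVCC.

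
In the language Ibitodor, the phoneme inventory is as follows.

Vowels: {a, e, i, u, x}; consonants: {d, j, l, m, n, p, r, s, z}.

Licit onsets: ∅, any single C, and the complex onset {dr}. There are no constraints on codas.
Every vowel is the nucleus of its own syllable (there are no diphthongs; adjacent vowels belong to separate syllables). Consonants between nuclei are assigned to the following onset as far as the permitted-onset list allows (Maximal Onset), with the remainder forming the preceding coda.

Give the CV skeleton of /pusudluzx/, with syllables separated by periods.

CV.CVC.CV.CV

The vowels are u, u, u, x — 4 nuclei, so 4 syllables.
Between /u/ (V1) and /u/ (V2): /s/ → onset of the next syllable (single consonants are always licit onsets).
Between /u/ (V2) and /u/ (V3): /dl/ — longest licit onset from the right is /l/, leaving /d/ as coda.
Between /u/ (V3) and /x/ (V4): /z/ → onset of the next syllable (single consonants are always licit onsets).
So the parse is pu.sud.lu.zx.
Mapping each syllable to C/V: /pu/ → CV, /sud/ → CVC, /lu/ → CV, /zx/ → CV.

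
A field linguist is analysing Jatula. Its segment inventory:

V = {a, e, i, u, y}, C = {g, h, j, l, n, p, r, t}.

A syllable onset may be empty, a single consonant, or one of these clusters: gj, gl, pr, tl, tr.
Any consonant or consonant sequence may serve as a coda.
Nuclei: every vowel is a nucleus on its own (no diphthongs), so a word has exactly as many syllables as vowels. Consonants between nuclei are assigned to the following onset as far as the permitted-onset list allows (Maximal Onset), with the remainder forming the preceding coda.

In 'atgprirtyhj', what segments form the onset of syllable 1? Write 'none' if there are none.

The vowels are a, i, y — 3 nuclei, so 3 syllables.
σ1/σ2 boundary: /tgpr/; trying suffixes from longest down, /pr/ is the first permitted one, so coda /tg/ | onset /pr/.
σ2/σ3 boundary: /rt/ splits as /r/ + /t/ (/t/ is the longest suffix that is a licit onset).
Putting it together: atg.prir.tyhj.
Syllable 1 is /atg/: onset ∅, nucleus /a/, coda /tg/.

none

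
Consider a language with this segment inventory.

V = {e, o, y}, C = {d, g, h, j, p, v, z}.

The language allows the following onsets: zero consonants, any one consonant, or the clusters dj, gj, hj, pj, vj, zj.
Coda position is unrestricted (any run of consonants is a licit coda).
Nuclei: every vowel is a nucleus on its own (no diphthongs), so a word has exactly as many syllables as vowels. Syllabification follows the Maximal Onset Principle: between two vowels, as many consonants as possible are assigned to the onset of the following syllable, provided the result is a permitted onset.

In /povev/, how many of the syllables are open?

The vowels are o, e — 2 nuclei, so 2 syllables.
σ1/σ2 boundary: just /v/ — single C goes to the following onset.
Putting it together: po.vev.
Classifying each syllable: /po/ (open), /vev/ (closed).
Open syllables: 1.

1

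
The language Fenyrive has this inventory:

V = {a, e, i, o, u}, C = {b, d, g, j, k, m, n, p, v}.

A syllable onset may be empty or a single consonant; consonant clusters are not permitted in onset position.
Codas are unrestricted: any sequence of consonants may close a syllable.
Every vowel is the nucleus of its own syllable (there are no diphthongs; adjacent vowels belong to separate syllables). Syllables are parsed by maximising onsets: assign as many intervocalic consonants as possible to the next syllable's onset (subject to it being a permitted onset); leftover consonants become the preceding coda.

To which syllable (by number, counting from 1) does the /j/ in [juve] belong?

1

Vowels present: u, e; each is a nucleus, giving 2 syllables.
/u…e/ gap (V1→V2): just /v/ — single C goes to the following onset.
Syllabification: ju.ve.
The /j/ is in the onset of syllable 1 (/ju/).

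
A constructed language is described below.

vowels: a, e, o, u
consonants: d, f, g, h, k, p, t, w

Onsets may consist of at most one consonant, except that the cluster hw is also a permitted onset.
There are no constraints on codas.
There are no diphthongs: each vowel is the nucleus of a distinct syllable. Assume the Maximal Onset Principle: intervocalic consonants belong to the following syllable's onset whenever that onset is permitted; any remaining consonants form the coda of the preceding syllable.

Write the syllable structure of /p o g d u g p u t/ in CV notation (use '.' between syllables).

The vowels are o, u, u — 3 nuclei, so 3 syllables.
V1 /o/ – V2 /u/: cluster /gd/ — the longest permitted-onset suffix is /d/; onset = /d/, preceding coda = /g/.
V2 /u/ – V3 /u/: /gp/; trying suffixes from longest down, /p/ is the first permitted one, so coda /g/ | onset /p/.
Result: pog.dug.put.
Mapping each syllable to C/V: /pog/ → CVC, /dug/ → CVC, /put/ → CVC.

CVC.CVC.CVC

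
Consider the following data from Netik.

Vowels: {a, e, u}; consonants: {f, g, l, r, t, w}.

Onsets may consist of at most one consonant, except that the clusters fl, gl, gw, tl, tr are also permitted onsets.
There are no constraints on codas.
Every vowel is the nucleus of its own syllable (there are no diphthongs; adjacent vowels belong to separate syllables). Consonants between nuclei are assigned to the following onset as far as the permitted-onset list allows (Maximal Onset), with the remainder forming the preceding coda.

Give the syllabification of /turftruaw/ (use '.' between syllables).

turf.tru.aw

The vowels are u, u, a — 3 nuclei, so 3 syllables.
V1 /u/ – V2 /u/: /rftr/ splits as /rf/ + /tr/ (/tr/ is the longest suffix that is a licit onset).
V2 /u/ – V3 /a/: hiatus — the boundary sits between the two vowels.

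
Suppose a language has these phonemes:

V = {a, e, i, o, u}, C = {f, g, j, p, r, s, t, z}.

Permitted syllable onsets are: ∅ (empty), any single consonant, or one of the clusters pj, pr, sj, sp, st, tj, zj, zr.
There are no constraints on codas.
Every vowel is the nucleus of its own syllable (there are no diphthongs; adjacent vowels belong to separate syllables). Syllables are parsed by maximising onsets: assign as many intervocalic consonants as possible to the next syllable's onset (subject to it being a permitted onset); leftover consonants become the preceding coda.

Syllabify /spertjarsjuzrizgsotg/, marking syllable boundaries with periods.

sper.tjar.sju.zrizg.sotg

The vowels are e, a, u, i, o — 5 nuclei, so 5 syllables.
/e…a/ gap (V1→V2): cluster /rtj/ — the longest permitted-onset suffix is /tj/; onset = /tj/, preceding coda = /r/.
/a…u/ gap (V2→V3): /rsj/ splits as /r/ + /sj/ (/sj/ is the longest suffix that is a licit onset).
/u…i/ gap (V3→V4): cluster /zr/ — /zr/ is itself a permitted onset, so the whole cluster goes right; preceding coda = ∅.
/i…o/ gap (V4→V5): /zgs/; trying suffixes from longest down, /s/ is the first permitted one, so coda /zg/ | onset /s/.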